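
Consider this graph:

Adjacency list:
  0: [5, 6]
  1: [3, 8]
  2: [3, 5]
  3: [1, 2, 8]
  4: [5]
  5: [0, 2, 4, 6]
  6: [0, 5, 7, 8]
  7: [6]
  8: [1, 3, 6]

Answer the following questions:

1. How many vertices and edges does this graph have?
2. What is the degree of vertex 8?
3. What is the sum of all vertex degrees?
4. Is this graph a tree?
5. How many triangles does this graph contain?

Count: 9 vertices, 11 edges.
Vertex 8 has neighbors [1, 3, 6], degree = 3.
Handshaking lemma: 2 * 11 = 22.
A tree on 9 vertices has 8 edges. This graph has 11 edges (3 extra). Not a tree.
Number of triangles = 2.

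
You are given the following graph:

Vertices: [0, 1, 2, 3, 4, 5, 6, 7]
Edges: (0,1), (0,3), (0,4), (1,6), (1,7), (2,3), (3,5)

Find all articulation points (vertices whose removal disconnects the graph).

An articulation point is a vertex whose removal disconnects the graph.
Articulation points: [0, 1, 3]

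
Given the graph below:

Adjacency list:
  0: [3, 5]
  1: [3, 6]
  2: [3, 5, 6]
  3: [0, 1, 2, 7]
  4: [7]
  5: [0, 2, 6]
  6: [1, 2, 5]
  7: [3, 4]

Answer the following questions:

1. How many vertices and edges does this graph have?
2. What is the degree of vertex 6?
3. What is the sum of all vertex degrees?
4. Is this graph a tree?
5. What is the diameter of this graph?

Count: 8 vertices, 10 edges.
Vertex 6 has neighbors [1, 2, 5], degree = 3.
Handshaking lemma: 2 * 10 = 20.
A tree on 8 vertices has 7 edges. This graph has 10 edges (3 extra). Not a tree.
Diameter (longest shortest path) = 4.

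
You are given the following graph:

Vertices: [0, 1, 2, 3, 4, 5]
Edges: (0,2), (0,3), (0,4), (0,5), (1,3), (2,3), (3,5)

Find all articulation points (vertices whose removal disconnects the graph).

An articulation point is a vertex whose removal disconnects the graph.
Articulation points: [0, 3]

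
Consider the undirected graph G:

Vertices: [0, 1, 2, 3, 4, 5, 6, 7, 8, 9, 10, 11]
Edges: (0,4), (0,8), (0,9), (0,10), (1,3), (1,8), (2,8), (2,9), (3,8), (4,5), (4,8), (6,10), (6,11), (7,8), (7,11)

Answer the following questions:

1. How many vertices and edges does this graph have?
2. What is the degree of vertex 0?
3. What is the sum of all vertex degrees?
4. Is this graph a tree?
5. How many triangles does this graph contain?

Count: 12 vertices, 15 edges.
Vertex 0 has neighbors [4, 8, 9, 10], degree = 4.
Handshaking lemma: 2 * 15 = 30.
A tree on 12 vertices has 11 edges. This graph has 15 edges (4 extra). Not a tree.
Number of triangles = 2.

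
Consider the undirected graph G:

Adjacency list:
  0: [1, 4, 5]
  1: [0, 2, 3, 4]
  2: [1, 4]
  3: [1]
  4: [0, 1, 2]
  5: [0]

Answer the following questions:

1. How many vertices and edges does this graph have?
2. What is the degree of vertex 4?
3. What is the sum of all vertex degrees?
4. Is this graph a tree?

Count: 6 vertices, 7 edges.
Vertex 4 has neighbors [0, 1, 2], degree = 3.
Handshaking lemma: 2 * 7 = 14.
A tree on 6 vertices has 5 edges. This graph has 7 edges (2 extra). Not a tree.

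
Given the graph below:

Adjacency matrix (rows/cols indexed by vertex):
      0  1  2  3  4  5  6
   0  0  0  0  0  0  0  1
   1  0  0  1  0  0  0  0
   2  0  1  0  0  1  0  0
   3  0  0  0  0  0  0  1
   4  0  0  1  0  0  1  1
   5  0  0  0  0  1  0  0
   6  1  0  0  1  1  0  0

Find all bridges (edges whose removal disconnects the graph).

A bridge is an edge whose removal increases the number of connected components.
Bridges found: (0,6), (1,2), (2,4), (3,6), (4,5), (4,6)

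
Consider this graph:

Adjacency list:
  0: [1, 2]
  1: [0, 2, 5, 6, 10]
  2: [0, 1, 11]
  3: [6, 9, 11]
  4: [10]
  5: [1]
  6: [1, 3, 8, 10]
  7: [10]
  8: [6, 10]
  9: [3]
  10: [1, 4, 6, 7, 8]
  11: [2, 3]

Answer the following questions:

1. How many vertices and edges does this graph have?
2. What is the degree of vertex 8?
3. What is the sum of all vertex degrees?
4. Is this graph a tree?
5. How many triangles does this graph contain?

Count: 12 vertices, 15 edges.
Vertex 8 has neighbors [6, 10], degree = 2.
Handshaking lemma: 2 * 15 = 30.
A tree on 12 vertices has 11 edges. This graph has 15 edges (4 extra). Not a tree.
Number of triangles = 3.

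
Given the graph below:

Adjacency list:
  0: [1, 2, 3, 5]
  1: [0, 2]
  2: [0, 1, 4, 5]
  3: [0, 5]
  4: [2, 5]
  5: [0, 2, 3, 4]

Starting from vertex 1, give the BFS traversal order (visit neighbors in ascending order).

BFS from vertex 1 (neighbors processed in ascending order):
Visit order: 1, 0, 2, 3, 5, 4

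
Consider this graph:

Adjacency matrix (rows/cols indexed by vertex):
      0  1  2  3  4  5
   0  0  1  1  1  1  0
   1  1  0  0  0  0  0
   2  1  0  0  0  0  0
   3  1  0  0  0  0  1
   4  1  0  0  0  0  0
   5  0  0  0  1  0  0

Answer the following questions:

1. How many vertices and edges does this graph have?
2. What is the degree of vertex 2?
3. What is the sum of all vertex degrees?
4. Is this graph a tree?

Count: 6 vertices, 5 edges.
Vertex 2 has neighbors [0], degree = 1.
Handshaking lemma: 2 * 5 = 10.
A graph is a tree iff it is connected and has exactly n-1 edges. This graph is connected (all 6 vertices in one component) and has 6-1 = 5 edges. It is a tree.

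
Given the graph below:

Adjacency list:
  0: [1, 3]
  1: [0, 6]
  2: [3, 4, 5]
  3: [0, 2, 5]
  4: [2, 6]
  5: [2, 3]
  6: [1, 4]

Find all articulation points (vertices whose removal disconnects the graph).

No articulation points. The graph is biconnected.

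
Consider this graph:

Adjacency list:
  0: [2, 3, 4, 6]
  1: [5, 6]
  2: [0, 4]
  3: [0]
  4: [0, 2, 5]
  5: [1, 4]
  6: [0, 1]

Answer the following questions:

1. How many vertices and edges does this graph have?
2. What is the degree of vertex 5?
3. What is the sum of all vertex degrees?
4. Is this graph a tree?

Count: 7 vertices, 8 edges.
Vertex 5 has neighbors [1, 4], degree = 2.
Handshaking lemma: 2 * 8 = 16.
A tree on 7 vertices has 6 edges. This graph has 8 edges (2 extra). Not a tree.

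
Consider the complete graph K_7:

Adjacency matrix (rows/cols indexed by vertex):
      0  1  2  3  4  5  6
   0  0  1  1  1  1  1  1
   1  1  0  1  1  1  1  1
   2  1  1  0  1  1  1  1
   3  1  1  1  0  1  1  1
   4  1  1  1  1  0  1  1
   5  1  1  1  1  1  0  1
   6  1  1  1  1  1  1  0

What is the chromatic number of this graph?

In K_7, every vertex is adjacent to every other vertex.
Each vertex needs a unique color.
Chromatic number = 7.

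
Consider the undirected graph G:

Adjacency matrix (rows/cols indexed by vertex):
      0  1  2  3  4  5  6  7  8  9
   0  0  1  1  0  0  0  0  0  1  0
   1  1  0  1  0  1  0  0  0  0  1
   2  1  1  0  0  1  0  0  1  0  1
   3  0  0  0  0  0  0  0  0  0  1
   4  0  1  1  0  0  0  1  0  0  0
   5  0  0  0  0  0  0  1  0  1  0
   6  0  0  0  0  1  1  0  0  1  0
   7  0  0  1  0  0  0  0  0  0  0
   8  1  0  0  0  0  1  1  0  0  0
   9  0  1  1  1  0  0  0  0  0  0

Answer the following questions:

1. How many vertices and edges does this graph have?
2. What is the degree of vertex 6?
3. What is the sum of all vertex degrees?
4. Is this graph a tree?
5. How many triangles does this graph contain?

Count: 10 vertices, 14 edges.
Vertex 6 has neighbors [4, 5, 8], degree = 3.
Handshaking lemma: 2 * 14 = 28.
A tree on 10 vertices has 9 edges. This graph has 14 edges (5 extra). Not a tree.
Number of triangles = 4.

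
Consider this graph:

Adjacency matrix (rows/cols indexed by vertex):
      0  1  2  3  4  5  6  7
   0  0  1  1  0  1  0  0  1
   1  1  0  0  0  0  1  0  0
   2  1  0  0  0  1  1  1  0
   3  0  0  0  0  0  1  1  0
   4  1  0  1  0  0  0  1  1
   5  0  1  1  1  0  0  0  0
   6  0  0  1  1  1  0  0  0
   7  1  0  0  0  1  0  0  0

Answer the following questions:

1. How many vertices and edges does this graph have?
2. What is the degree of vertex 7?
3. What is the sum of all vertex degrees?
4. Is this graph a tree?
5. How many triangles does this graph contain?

Count: 8 vertices, 12 edges.
Vertex 7 has neighbors [0, 4], degree = 2.
Handshaking lemma: 2 * 12 = 24.
A tree on 8 vertices has 7 edges. This graph has 12 edges (5 extra). Not a tree.
Number of triangles = 3.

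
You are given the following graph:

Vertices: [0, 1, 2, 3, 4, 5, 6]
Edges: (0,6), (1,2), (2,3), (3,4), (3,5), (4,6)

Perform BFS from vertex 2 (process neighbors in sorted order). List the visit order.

BFS from vertex 2 (neighbors processed in ascending order):
Visit order: 2, 1, 3, 4, 5, 6, 0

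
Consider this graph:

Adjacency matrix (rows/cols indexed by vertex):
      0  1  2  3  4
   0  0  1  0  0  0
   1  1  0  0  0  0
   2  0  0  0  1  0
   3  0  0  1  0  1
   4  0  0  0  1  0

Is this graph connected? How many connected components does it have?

Checking connectivity: the graph has 2 connected component(s).
Components: [[0, 1], [2, 3, 4]]. The graph is NOT connected.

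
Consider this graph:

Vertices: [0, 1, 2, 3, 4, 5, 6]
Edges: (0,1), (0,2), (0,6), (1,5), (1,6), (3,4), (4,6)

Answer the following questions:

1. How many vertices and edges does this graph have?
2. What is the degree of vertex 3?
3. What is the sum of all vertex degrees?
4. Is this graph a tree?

Count: 7 vertices, 7 edges.
Vertex 3 has neighbors [4], degree = 1.
Handshaking lemma: 2 * 7 = 14.
A tree on 7 vertices has 6 edges. This graph has 7 edges (1 extra). Not a tree.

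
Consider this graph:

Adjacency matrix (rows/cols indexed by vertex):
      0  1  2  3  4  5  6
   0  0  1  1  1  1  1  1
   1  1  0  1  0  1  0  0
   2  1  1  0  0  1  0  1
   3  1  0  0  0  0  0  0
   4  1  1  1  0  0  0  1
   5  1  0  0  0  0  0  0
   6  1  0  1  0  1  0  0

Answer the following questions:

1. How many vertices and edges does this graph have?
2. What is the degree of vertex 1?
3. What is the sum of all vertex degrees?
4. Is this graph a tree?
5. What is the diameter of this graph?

Count: 7 vertices, 11 edges.
Vertex 1 has neighbors [0, 2, 4], degree = 3.
Handshaking lemma: 2 * 11 = 22.
A tree on 7 vertices has 6 edges. This graph has 11 edges (5 extra). Not a tree.
Diameter (longest shortest path) = 2.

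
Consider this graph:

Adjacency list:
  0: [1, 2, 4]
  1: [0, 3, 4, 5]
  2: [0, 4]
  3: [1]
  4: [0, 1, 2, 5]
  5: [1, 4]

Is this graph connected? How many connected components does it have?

Checking connectivity: the graph has 1 connected component(s).
All vertices are reachable from each other. The graph IS connected.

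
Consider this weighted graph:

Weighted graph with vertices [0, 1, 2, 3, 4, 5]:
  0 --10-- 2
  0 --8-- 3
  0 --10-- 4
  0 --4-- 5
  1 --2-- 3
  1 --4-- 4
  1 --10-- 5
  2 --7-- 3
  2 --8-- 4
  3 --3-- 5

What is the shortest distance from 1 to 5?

Using Dijkstra's algorithm from vertex 1:
Shortest path: 1 -> 3 -> 5
Total weight: 2 + 3 = 5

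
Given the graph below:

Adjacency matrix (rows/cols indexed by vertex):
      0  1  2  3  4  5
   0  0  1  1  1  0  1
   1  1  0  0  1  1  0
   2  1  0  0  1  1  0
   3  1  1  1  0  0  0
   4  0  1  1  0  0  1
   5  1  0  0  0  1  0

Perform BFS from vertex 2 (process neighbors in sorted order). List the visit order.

BFS from vertex 2 (neighbors processed in ascending order):
Visit order: 2, 0, 3, 4, 1, 5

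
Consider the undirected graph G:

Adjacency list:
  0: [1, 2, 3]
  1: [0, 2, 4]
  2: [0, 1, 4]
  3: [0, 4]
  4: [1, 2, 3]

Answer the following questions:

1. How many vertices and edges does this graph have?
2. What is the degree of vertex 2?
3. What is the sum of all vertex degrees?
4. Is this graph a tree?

Count: 5 vertices, 7 edges.
Vertex 2 has neighbors [0, 1, 4], degree = 3.
Handshaking lemma: 2 * 7 = 14.
A tree on 5 vertices has 4 edges. This graph has 7 edges (3 extra). Not a tree.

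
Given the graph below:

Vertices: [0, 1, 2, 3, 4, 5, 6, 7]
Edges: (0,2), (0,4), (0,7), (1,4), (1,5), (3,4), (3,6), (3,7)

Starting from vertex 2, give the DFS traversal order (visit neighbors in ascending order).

DFS from vertex 2 (neighbors processed in ascending order):
Visit order: 2, 0, 4, 1, 5, 3, 6, 7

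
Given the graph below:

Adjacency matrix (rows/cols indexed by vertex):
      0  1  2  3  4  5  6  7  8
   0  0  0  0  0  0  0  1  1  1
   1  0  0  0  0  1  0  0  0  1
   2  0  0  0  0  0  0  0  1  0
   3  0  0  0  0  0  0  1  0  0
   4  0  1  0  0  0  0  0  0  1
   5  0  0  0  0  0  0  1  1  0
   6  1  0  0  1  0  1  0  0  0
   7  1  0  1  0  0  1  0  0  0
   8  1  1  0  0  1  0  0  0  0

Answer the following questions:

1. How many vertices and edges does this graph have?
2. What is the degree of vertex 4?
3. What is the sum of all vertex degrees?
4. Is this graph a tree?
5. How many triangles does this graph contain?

Count: 9 vertices, 10 edges.
Vertex 4 has neighbors [1, 8], degree = 2.
Handshaking lemma: 2 * 10 = 20.
A tree on 9 vertices has 8 edges. This graph has 10 edges (2 extra). Not a tree.
Number of triangles = 1.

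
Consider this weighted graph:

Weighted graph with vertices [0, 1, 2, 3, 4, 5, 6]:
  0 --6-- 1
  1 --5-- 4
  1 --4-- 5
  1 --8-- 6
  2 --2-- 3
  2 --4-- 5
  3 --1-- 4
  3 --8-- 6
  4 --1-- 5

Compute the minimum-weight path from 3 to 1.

Using Dijkstra's algorithm from vertex 3:
Shortest path: 3 -> 4 -> 1
Total weight: 1 + 5 = 6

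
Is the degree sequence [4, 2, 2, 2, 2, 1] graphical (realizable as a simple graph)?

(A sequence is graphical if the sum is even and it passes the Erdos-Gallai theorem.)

Sum of degrees = 13. Sum is odd, so the sequence is NOT graphical.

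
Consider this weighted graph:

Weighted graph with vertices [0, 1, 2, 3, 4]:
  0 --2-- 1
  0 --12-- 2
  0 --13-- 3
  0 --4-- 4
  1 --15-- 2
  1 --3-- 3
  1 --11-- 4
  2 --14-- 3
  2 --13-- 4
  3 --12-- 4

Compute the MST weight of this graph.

Applying Kruskal's algorithm (sort edges by weight, add if no cycle):
  Add (0,1) w=2
  Add (1,3) w=3
  Add (0,4) w=4
  Skip (1,4) w=11 (creates cycle)
  Add (0,2) w=12
  Skip (3,4) w=12 (creates cycle)
  Skip (0,3) w=13 (creates cycle)
  Skip (2,4) w=13 (creates cycle)
  Skip (2,3) w=14 (creates cycle)
  Skip (1,2) w=15 (creates cycle)
MST weight = 21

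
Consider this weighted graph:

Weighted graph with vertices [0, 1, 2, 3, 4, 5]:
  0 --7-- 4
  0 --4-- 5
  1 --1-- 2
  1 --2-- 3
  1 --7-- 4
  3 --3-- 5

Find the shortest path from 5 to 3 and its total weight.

Using Dijkstra's algorithm from vertex 5:
Shortest path: 5 -> 3
Total weight: 3 = 3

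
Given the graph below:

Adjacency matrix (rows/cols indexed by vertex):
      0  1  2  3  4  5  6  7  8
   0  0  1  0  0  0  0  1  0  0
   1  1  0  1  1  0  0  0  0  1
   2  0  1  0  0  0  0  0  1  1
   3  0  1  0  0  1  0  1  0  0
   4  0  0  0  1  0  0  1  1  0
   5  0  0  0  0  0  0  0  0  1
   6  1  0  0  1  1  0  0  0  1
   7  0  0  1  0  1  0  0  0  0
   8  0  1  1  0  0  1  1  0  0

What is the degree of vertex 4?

Vertex 4 has neighbors [3, 6, 7], so deg(4) = 3.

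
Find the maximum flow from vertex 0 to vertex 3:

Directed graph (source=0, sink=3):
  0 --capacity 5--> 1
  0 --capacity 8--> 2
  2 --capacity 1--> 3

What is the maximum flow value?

Computing max flow:
  Flow on (0->2): 1/8
  Flow on (2->3): 1/1
Maximum flow = 1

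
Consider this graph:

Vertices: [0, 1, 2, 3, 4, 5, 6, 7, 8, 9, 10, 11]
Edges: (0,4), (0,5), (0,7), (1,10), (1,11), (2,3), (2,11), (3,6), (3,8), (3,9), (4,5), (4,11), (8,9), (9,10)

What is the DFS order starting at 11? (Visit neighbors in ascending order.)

DFS from vertex 11 (neighbors processed in ascending order):
Visit order: 11, 1, 10, 9, 3, 2, 6, 8, 4, 0, 5, 7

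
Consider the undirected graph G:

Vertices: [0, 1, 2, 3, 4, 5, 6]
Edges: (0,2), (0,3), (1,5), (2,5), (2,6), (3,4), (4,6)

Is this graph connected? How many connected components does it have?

Checking connectivity: the graph has 1 connected component(s).
All vertices are reachable from each other. The graph IS connected.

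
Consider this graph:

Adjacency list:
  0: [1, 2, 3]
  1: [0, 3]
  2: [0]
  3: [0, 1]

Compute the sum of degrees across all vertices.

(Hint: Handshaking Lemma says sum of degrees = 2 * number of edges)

Count edges: 4 edges.
By Handshaking Lemma: sum of degrees = 2 * 4 = 8.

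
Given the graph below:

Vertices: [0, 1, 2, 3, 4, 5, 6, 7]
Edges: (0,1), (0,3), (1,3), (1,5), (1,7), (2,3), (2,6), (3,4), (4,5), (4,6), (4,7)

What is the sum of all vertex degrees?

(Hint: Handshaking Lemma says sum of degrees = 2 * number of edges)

Count edges: 11 edges.
By Handshaking Lemma: sum of degrees = 2 * 11 = 22.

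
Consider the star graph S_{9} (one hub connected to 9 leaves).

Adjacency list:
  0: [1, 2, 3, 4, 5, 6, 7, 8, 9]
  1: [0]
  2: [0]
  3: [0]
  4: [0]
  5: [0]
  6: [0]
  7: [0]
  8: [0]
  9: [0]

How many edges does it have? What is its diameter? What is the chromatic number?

Star graph S_{9}: the hub connects to all 9 leaves.
Edges = 9.
Diameter = 2 (any leaf to hub is 1, leaf to leaf through hub is 2).
Star graphs are bipartite (hub vs leaves), so chromatic number = 2.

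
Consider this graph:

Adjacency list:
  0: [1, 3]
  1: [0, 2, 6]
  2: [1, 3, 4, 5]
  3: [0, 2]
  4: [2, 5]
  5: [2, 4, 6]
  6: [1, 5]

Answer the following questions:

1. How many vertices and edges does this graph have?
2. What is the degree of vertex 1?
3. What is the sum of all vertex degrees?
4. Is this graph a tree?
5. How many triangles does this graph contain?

Count: 7 vertices, 9 edges.
Vertex 1 has neighbors [0, 2, 6], degree = 3.
Handshaking lemma: 2 * 9 = 18.
A tree on 7 vertices has 6 edges. This graph has 9 edges (3 extra). Not a tree.
Number of triangles = 1.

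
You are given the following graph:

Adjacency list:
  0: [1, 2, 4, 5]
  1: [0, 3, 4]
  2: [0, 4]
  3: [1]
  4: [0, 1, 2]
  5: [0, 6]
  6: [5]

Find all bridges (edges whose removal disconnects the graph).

A bridge is an edge whose removal increases the number of connected components.
Bridges found: (0,5), (1,3), (5,6)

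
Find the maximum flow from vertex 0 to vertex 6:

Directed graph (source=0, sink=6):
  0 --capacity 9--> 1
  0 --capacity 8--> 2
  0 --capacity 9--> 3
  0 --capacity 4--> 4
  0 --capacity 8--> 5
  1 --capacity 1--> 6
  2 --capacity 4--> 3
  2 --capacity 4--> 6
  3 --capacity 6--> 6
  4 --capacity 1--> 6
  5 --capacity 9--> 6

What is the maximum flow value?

Computing max flow:
  Flow on (0->1): 1/9
  Flow on (0->2): 4/8
  Flow on (0->3): 6/9
  Flow on (0->4): 1/4
  Flow on (0->5): 8/8
  Flow on (1->6): 1/1
  Flow on (2->6): 4/4
  Flow on (3->6): 6/6
  Flow on (4->6): 1/1
  Flow on (5->6): 8/9
Maximum flow = 20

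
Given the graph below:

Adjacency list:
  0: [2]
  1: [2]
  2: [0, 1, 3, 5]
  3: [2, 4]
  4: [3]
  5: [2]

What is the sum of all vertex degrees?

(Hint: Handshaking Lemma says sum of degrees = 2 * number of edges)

Count edges: 5 edges.
By Handshaking Lemma: sum of degrees = 2 * 5 = 10.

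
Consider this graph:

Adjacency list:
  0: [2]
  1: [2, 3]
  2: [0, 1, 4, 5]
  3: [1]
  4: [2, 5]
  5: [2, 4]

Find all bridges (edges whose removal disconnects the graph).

A bridge is an edge whose removal increases the number of connected components.
Bridges found: (0,2), (1,2), (1,3)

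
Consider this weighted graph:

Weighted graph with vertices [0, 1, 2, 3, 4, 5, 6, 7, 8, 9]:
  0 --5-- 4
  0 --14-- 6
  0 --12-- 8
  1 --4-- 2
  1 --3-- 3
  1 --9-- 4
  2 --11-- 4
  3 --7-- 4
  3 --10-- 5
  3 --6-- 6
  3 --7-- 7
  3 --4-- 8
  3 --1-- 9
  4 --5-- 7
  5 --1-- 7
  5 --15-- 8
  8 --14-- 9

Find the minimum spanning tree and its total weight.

Applying Kruskal's algorithm (sort edges by weight, add if no cycle):
  Add (3,9) w=1
  Add (5,7) w=1
  Add (1,3) w=3
  Add (1,2) w=4
  Add (3,8) w=4
  Add (0,4) w=5
  Add (4,7) w=5
  Add (3,6) w=6
  Add (3,7) w=7
  Skip (3,4) w=7 (creates cycle)
  Skip (1,4) w=9 (creates cycle)
  Skip (3,5) w=10 (creates cycle)
  Skip (2,4) w=11 (creates cycle)
  Skip (0,8) w=12 (creates cycle)
  Skip (0,6) w=14 (creates cycle)
  Skip (8,9) w=14 (creates cycle)
  Skip (5,8) w=15 (creates cycle)
MST weight = 36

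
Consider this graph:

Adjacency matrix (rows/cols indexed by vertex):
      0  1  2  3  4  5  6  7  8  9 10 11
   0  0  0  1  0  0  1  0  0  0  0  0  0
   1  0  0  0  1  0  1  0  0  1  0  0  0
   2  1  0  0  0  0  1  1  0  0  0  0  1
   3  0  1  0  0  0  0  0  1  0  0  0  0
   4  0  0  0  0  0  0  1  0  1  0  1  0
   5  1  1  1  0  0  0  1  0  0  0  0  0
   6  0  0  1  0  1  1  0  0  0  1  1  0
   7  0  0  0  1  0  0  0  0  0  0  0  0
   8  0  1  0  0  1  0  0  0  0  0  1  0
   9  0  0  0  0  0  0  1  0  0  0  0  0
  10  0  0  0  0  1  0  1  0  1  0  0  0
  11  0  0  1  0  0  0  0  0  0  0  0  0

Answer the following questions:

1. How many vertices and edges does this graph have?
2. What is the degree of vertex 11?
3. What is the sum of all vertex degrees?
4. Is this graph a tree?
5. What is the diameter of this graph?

Count: 12 vertices, 16 edges.
Vertex 11 has neighbors [2], degree = 1.
Handshaking lemma: 2 * 16 = 32.
A tree on 12 vertices has 11 edges. This graph has 16 edges (5 extra). Not a tree.
Diameter (longest shortest path) = 5.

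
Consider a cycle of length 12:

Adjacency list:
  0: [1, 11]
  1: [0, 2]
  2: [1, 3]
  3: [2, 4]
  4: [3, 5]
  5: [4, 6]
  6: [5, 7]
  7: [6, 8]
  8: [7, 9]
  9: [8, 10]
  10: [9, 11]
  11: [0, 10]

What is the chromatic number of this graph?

This is an even cycle (C_12). Even cycles are bipartite.
Chromatic number = 2.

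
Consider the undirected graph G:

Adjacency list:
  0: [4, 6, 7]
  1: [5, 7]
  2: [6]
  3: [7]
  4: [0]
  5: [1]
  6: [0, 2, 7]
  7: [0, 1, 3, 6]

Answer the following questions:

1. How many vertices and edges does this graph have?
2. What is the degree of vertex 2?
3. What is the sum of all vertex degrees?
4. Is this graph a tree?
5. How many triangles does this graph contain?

Count: 8 vertices, 8 edges.
Vertex 2 has neighbors [6], degree = 1.
Handshaking lemma: 2 * 8 = 16.
A tree on 8 vertices has 7 edges. This graph has 8 edges (1 extra). Not a tree.
Number of triangles = 1.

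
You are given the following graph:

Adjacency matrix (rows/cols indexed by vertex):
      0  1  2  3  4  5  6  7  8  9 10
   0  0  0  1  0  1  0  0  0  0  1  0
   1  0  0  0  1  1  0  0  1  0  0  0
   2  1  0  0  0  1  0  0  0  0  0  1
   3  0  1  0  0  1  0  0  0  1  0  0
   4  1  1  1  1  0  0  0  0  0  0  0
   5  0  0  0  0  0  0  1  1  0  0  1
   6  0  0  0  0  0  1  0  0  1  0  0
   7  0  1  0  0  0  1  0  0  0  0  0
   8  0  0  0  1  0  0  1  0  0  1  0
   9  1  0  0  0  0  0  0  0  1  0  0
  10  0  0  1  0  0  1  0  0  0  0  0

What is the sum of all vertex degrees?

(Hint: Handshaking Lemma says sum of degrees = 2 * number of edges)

Count edges: 15 edges.
By Handshaking Lemma: sum of degrees = 2 * 15 = 30.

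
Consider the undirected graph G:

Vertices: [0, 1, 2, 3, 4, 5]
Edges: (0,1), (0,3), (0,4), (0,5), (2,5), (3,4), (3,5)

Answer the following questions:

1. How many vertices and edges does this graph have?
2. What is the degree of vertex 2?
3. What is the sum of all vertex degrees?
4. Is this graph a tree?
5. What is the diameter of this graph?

Count: 6 vertices, 7 edges.
Vertex 2 has neighbors [5], degree = 1.
Handshaking lemma: 2 * 7 = 14.
A tree on 6 vertices has 5 edges. This graph has 7 edges (2 extra). Not a tree.
Diameter (longest shortest path) = 3.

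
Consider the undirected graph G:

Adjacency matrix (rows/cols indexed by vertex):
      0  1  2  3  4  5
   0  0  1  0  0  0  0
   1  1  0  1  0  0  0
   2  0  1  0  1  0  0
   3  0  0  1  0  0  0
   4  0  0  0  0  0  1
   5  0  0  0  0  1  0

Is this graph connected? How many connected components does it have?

Checking connectivity: the graph has 2 connected component(s).
Components: [[0, 1, 2, 3], [4, 5]]. The graph is NOT connected.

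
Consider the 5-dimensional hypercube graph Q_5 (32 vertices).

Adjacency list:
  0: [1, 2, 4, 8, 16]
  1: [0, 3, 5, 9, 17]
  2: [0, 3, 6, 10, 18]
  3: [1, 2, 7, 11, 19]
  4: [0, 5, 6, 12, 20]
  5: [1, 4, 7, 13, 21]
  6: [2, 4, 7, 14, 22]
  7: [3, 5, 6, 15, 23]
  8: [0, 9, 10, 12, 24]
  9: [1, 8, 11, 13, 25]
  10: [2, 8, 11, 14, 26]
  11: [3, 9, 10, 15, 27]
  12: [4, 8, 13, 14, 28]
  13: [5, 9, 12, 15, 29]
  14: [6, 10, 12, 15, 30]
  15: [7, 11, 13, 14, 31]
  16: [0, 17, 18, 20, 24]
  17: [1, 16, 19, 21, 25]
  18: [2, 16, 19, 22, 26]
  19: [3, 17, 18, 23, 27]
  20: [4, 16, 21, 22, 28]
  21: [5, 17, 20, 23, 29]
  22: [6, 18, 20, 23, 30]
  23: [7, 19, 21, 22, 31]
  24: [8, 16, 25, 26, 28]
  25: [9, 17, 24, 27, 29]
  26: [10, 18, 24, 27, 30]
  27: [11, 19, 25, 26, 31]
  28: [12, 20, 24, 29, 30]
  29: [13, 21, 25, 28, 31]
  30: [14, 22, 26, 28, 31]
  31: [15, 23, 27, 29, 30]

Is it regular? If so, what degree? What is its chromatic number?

In Q_5, every vertex has exactly 5 neighbors (flip one of 5 bits), so it is 5-regular.
Q_5 is bipartite (partition by bit-parity), so chromatic number = 2.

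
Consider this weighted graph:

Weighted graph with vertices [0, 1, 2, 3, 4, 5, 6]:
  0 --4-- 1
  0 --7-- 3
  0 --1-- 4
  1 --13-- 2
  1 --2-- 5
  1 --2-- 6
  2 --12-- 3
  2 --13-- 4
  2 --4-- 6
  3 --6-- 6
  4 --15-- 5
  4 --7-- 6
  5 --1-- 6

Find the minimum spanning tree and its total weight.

Applying Kruskal's algorithm (sort edges by weight, add if no cycle):
  Add (0,4) w=1
  Add (5,6) w=1
  Add (1,5) w=2
  Skip (1,6) w=2 (creates cycle)
  Add (0,1) w=4
  Add (2,6) w=4
  Add (3,6) w=6
  Skip (0,3) w=7 (creates cycle)
  Skip (4,6) w=7 (creates cycle)
  Skip (2,3) w=12 (creates cycle)
  Skip (1,2) w=13 (creates cycle)
  Skip (2,4) w=13 (creates cycle)
  Skip (4,5) w=15 (creates cycle)
MST weight = 18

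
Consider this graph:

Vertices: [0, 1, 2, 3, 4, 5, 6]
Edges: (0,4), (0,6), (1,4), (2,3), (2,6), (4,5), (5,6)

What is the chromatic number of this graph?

The graph has a maximum clique of size 2 (lower bound on chromatic number).
A valid 2-coloring: {0: 1, 1: 1, 2: 1, 3: 0, 4: 0, 5: 1, 6: 0}.
Chromatic number = 2.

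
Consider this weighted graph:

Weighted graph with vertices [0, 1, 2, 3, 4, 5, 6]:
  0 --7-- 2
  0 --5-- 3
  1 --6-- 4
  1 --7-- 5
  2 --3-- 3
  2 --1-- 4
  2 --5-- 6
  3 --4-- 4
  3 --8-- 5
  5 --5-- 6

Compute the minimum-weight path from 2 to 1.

Using Dijkstra's algorithm from vertex 2:
Shortest path: 2 -> 4 -> 1
Total weight: 1 + 6 = 7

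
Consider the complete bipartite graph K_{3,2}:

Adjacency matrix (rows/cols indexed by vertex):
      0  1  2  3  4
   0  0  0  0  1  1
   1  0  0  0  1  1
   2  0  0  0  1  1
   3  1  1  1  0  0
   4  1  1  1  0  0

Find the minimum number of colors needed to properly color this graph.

K_{3,2} is bipartite: vertices split into two independent sets of size 3 and 2.
Color one set 0, the other 1. No adjacent vertices share a color.
Chromatic number = 2.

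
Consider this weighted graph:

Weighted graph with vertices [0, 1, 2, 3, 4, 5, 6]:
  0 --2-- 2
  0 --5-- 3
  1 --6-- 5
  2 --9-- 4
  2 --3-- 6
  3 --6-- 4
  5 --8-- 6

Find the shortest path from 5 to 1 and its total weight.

Using Dijkstra's algorithm from vertex 5:
Shortest path: 5 -> 1
Total weight: 6 = 6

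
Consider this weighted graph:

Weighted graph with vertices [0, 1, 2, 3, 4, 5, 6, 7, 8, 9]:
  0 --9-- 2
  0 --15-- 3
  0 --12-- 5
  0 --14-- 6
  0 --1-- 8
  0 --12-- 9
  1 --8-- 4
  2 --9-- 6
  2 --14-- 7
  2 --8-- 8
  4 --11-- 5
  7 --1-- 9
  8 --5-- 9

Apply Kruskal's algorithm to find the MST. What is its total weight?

Applying Kruskal's algorithm (sort edges by weight, add if no cycle):
  Add (0,8) w=1
  Add (7,9) w=1
  Add (8,9) w=5
  Add (1,4) w=8
  Add (2,8) w=8
  Skip (0,2) w=9 (creates cycle)
  Add (2,6) w=9
  Add (4,5) w=11
  Add (0,5) w=12
  Skip (0,9) w=12 (creates cycle)
  Skip (0,6) w=14 (creates cycle)
  Skip (2,7) w=14 (creates cycle)
  Add (0,3) w=15
MST weight = 70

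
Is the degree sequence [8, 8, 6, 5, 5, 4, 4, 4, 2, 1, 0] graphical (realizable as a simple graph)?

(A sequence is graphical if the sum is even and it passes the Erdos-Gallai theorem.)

Sum of degrees = 47. Sum is odd, so the sequence is NOT graphical.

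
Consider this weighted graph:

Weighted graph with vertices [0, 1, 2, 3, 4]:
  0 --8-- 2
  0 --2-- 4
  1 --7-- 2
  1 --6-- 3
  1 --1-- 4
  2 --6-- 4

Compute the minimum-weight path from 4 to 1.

Using Dijkstra's algorithm from vertex 4:
Shortest path: 4 -> 1
Total weight: 1 = 1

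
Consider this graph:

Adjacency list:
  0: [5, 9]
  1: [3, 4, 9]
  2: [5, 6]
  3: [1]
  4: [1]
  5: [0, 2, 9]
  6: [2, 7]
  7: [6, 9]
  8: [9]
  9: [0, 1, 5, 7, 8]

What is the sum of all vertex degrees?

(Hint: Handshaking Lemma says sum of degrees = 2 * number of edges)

Count edges: 11 edges.
By Handshaking Lemma: sum of degrees = 2 * 11 = 22.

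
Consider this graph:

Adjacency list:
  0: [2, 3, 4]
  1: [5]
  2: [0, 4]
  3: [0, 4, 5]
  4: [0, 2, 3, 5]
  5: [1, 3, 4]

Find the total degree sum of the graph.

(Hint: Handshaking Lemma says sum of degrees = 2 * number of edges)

Count edges: 8 edges.
By Handshaking Lemma: sum of degrees = 2 * 8 = 16.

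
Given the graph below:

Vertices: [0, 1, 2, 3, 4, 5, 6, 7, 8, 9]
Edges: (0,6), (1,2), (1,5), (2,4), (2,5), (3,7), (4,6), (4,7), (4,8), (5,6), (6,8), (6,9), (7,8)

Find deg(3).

Vertex 3 has neighbors [7], so deg(3) = 1.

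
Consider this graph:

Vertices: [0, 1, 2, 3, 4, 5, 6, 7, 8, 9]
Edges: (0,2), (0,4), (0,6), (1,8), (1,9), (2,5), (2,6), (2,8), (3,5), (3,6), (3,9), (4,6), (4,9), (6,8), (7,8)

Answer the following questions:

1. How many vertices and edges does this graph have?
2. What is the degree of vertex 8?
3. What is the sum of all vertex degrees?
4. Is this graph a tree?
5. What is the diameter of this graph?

Count: 10 vertices, 15 edges.
Vertex 8 has neighbors [1, 2, 6, 7], degree = 4.
Handshaking lemma: 2 * 15 = 30.
A tree on 10 vertices has 9 edges. This graph has 15 edges (6 extra). Not a tree.
Diameter (longest shortest path) = 3.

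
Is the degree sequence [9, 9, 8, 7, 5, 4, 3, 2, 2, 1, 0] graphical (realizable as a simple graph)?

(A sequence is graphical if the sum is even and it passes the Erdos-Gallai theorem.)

Sum of degrees = 50. Sum is even but fails Erdos-Gallai. The sequence is NOT graphical.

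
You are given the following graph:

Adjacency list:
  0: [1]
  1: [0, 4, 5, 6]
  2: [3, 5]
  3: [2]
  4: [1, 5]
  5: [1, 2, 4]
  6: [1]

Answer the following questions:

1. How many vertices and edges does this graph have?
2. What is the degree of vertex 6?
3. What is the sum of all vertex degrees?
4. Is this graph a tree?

Count: 7 vertices, 7 edges.
Vertex 6 has neighbors [1], degree = 1.
Handshaking lemma: 2 * 7 = 14.
A tree on 7 vertices has 6 edges. This graph has 7 edges (1 extra). Not a tree.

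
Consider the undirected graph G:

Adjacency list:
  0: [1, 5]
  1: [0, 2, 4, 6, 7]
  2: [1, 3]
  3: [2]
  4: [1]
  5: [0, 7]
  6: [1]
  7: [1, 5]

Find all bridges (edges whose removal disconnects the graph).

A bridge is an edge whose removal increases the number of connected components.
Bridges found: (1,2), (1,4), (1,6), (2,3)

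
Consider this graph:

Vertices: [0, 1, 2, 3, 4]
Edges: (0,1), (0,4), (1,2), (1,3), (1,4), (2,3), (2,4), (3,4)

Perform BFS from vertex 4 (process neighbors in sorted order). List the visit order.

BFS from vertex 4 (neighbors processed in ascending order):
Visit order: 4, 0, 1, 2, 3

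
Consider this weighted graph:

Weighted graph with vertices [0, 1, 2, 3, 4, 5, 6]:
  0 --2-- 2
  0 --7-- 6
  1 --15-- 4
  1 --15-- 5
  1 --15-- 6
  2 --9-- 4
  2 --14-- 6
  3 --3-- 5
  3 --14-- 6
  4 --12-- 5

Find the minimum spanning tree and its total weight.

Applying Kruskal's algorithm (sort edges by weight, add if no cycle):
  Add (0,2) w=2
  Add (3,5) w=3
  Add (0,6) w=7
  Add (2,4) w=9
  Add (4,5) w=12
  Skip (2,6) w=14 (creates cycle)
  Skip (3,6) w=14 (creates cycle)
  Add (1,6) w=15
  Skip (1,4) w=15 (creates cycle)
  Skip (1,5) w=15 (creates cycle)
MST weight = 48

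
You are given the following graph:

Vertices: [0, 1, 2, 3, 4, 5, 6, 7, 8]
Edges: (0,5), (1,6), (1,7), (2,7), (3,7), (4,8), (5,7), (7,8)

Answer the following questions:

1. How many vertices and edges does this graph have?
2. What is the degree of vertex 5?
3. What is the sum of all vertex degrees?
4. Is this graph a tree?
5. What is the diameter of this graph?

Count: 9 vertices, 8 edges.
Vertex 5 has neighbors [0, 7], degree = 2.
Handshaking lemma: 2 * 8 = 16.
A graph is a tree iff it is connected and has exactly n-1 edges. This graph is connected (all 9 vertices in one component) and has 9-1 = 8 edges. It is a tree.
Diameter (longest shortest path) = 4.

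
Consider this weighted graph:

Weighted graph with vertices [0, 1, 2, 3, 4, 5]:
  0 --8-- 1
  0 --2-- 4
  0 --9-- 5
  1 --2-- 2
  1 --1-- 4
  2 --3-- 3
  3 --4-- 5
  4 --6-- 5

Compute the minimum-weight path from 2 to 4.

Using Dijkstra's algorithm from vertex 2:
Shortest path: 2 -> 1 -> 4
Total weight: 2 + 1 = 3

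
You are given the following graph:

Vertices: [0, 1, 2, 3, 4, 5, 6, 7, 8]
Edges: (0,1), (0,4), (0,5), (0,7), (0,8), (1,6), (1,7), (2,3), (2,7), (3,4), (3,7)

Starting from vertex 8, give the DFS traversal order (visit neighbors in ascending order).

DFS from vertex 8 (neighbors processed in ascending order):
Visit order: 8, 0, 1, 6, 7, 2, 3, 4, 5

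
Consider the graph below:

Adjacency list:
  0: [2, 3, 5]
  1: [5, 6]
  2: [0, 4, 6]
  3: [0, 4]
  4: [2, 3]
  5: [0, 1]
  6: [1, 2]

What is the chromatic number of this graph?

The graph has a maximum clique of size 2 (lower bound on chromatic number).
A valid 3-coloring: {0: 0, 1: 0, 2: 1, 3: 1, 4: 0, 5: 1, 6: 2}.
No proper 2-coloring exists (verified by exhaustive search).
Chromatic number = 3.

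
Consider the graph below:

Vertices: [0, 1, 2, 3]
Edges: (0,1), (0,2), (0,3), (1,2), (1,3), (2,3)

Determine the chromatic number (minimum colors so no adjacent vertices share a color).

The graph has a maximum clique of size 4 (lower bound on chromatic number).
A valid 4-coloring: {0: 0, 1: 1, 2: 2, 3: 3}.
Chromatic number = 4.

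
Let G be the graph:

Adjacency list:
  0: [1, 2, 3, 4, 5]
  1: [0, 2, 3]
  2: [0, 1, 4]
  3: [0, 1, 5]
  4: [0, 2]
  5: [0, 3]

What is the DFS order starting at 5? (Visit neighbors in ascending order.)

DFS from vertex 5 (neighbors processed in ascending order):
Visit order: 5, 0, 1, 2, 4, 3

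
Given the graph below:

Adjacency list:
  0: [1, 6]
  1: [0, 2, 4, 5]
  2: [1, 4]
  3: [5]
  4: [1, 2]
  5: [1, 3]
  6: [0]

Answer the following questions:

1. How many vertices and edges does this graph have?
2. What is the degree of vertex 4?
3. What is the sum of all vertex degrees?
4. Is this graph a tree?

Count: 7 vertices, 7 edges.
Vertex 4 has neighbors [1, 2], degree = 2.
Handshaking lemma: 2 * 7 = 14.
A tree on 7 vertices has 6 edges. This graph has 7 edges (1 extra). Not a tree.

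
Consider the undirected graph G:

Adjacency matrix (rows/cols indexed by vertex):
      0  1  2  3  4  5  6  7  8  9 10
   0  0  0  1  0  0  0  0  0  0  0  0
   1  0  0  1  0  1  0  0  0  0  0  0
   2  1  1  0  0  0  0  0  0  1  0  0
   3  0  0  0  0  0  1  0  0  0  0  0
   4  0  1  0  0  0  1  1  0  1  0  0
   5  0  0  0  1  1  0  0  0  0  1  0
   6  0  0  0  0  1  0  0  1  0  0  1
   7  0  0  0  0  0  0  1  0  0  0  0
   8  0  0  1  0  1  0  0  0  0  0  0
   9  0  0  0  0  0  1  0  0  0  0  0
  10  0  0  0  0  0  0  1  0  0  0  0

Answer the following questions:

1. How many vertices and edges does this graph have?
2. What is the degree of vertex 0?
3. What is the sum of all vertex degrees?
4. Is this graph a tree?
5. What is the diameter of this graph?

Count: 11 vertices, 11 edges.
Vertex 0 has neighbors [2], degree = 1.
Handshaking lemma: 2 * 11 = 22.
A tree on 11 vertices has 10 edges. This graph has 11 edges (1 extra). Not a tree.
Diameter (longest shortest path) = 5.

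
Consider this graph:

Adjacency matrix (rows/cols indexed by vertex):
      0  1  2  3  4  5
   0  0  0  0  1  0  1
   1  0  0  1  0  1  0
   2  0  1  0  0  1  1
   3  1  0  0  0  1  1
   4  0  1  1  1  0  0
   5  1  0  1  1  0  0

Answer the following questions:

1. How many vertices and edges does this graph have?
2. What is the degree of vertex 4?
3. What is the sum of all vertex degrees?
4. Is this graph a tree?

Count: 6 vertices, 8 edges.
Vertex 4 has neighbors [1, 2, 3], degree = 3.
Handshaking lemma: 2 * 8 = 16.
A tree on 6 vertices has 5 edges. This graph has 8 edges (3 extra). Not a tree.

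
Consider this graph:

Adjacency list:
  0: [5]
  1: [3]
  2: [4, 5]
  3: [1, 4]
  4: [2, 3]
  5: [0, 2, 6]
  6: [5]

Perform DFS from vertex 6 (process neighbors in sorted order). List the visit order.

DFS from vertex 6 (neighbors processed in ascending order):
Visit order: 6, 5, 0, 2, 4, 3, 1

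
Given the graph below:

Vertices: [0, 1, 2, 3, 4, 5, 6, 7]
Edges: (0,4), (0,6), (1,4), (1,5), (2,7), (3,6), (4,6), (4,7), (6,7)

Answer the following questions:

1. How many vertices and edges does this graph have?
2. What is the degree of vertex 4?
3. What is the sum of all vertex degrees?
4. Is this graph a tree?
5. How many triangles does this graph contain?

Count: 8 vertices, 9 edges.
Vertex 4 has neighbors [0, 1, 6, 7], degree = 4.
Handshaking lemma: 2 * 9 = 18.
A tree on 8 vertices has 7 edges. This graph has 9 edges (2 extra). Not a tree.
Number of triangles = 2.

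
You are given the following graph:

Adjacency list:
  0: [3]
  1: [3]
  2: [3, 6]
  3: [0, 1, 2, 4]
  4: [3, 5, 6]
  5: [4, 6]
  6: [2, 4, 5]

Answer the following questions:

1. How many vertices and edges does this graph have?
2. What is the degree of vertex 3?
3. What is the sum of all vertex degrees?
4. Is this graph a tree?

Count: 7 vertices, 8 edges.
Vertex 3 has neighbors [0, 1, 2, 4], degree = 4.
Handshaking lemma: 2 * 8 = 16.
A tree on 7 vertices has 6 edges. This graph has 8 edges (2 extra). Not a tree.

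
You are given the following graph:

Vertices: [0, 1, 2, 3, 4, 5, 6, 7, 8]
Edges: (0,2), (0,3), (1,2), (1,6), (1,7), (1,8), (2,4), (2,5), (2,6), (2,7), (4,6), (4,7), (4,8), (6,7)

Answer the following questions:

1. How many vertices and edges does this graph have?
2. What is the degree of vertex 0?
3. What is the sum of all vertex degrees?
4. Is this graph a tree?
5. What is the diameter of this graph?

Count: 9 vertices, 14 edges.
Vertex 0 has neighbors [2, 3], degree = 2.
Handshaking lemma: 2 * 14 = 28.
A tree on 9 vertices has 8 edges. This graph has 14 edges (6 extra). Not a tree.
Diameter (longest shortest path) = 4.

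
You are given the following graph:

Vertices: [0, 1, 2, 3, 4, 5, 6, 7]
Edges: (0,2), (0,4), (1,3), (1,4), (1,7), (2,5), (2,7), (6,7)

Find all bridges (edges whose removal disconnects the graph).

A bridge is an edge whose removal increases the number of connected components.
Bridges found: (1,3), (2,5), (6,7)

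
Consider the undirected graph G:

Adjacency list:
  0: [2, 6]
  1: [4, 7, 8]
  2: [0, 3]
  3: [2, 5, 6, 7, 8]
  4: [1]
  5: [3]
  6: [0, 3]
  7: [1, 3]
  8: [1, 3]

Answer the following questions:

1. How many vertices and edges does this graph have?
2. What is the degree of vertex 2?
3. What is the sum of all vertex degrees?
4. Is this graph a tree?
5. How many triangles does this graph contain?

Count: 9 vertices, 10 edges.
Vertex 2 has neighbors [0, 3], degree = 2.
Handshaking lemma: 2 * 10 = 20.
A tree on 9 vertices has 8 edges. This graph has 10 edges (2 extra). Not a tree.
Number of triangles = 0.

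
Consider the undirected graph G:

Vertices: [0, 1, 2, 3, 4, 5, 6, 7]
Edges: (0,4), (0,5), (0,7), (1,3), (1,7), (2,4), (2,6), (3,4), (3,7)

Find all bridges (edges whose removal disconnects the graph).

A bridge is an edge whose removal increases the number of connected components.
Bridges found: (0,5), (2,4), (2,6)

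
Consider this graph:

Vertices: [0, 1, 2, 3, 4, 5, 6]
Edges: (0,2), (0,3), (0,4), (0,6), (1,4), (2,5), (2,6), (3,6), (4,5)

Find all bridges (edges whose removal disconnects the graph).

A bridge is an edge whose removal increases the number of connected components.
Bridges found: (1,4)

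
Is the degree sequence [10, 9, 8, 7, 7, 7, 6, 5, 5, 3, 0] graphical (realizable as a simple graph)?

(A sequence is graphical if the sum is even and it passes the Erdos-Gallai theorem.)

Sum of degrees = 67. Sum is odd, so the sequence is NOT graphical.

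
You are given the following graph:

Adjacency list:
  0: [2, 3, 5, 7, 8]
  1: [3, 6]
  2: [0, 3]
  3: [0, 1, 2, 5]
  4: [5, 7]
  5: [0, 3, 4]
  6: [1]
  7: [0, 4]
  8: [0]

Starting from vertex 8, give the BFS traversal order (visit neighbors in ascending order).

BFS from vertex 8 (neighbors processed in ascending order):
Visit order: 8, 0, 2, 3, 5, 7, 1, 4, 6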